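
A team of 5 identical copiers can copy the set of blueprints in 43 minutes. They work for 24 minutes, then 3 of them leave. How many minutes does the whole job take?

One copier does 1/215 of the job per minute.
After 24 minutes with 5 copiers, 24/43 is done (19/43 left).
With 2 copiers the rate is 2/215, so the rest takes 19/43 ÷ 2/215 = 95/2 minutes.
Total = 24 + 95/2 = 143/2 minutes.

143/2 minutes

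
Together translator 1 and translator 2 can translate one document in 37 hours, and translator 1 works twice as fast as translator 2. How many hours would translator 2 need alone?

Let translator 2's rate be r; then translator 1's rate is 2r, so together (2 + 1)r = 3r = 1/37.
Thus r = 1/111 per hour.
Translator 2 alone: 111 hours; translator 1 alone: 111/2 hours.

111 hours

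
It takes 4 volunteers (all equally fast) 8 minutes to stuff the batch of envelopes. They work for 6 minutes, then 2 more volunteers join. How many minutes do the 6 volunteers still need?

4/3 minutes

One volunteer does 1/32 of the job per minute.
After 6 minutes with 4 volunteers, 3/4 is done (1/4 left).
With 6 volunteers the rate is 6/32 = 3/16, so the rest takes 1/4 ÷ 3/16 = 4/3 minutes.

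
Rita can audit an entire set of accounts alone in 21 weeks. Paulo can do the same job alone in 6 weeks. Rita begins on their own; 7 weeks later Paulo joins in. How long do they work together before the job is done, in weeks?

28/9 weeks

In the first 7 weeks Rita alone does 7/21 = 1/3 of the job, leaving 2/3.
Once everyone is working, combined rate: 1/21 + 1/6 = (2 + 7)/42 = 9/42 = 3/14 per week.
Remaining 2/3 at 3/14 per week takes 28/9 weeks.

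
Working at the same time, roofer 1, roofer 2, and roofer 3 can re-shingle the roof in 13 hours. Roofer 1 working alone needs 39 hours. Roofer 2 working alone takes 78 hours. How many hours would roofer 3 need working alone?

26 hours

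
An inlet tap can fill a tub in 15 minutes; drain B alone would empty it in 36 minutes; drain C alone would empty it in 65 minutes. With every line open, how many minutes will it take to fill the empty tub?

Net rate = 1/15 − 1/36 − 1/65 = (156 − 65 − 36)/2340 = 55/2340 = 11/468 per minute.
Filling time = 1 ÷ (11/468) = 468/11 minutes.

468/11 minutes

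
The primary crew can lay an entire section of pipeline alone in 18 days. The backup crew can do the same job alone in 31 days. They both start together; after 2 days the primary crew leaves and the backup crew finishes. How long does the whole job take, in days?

In the first 2 days the combined rate is 49/558, so 49/279 of the job is done, leaving 230/279.
After the primary crew leaves the rate is 1/31 per day; the remaining 230/279 takes 230/9 days.
Total = 2 + 230/9 = 248/9 days.

248/9 days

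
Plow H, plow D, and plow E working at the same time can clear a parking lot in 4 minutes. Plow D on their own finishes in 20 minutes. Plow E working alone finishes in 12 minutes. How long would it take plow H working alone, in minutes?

60/7 minutes

Combined rate is 1/4 per minute.
Known contribution: 1/20 + 1/12 = (3 + 5)/60 = 8/60 = 2/15 per minute.
So plow H's rate is 1/4 − 2/15 = 7/60, meaning 60/7 minutes alone.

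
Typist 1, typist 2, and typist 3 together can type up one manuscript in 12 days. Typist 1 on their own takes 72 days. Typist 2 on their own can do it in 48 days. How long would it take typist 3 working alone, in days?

144/7 days

Combined rate is 1/12 per day.
Known contribution: 1/72 + 1/48 = (2 + 3)/144 = 5/144 per day.
So typist 3's rate is 1/12 − 5/144 = 7/144, meaning 144/7 days alone.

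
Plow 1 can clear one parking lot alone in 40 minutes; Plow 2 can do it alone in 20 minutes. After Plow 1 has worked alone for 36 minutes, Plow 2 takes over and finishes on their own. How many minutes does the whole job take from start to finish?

In 36 minutes Plow 1 does 36/40 = 9/10 of the job, leaving 1/10.
Plow 2 works at 1/20 per minute, so finishing takes 1/10 ÷ 1/20 = 2 minutes.
Total time = 36 + 2 = 38 minutes.

38 minutes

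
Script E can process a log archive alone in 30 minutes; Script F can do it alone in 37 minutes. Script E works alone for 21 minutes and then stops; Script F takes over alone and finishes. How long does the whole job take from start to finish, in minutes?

In 21 minutes Script E does 21/30 = 7/10 of the job, leaving 3/10.
Script F works at 1/37 per minute, so finishing takes 3/10 ÷ 1/37 = 111/10 minutes.
Total time = 21 + 111/10 = 321/10 minutes.

321/10 minutes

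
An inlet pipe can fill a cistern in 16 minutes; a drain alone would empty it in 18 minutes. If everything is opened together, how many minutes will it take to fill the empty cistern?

144 minutes

Net rate = 1/16 − 1/18 = (9 − 8)/144 = 1/144 per minute.
Filling time = 1 ÷ (1/144) = 144 minutes.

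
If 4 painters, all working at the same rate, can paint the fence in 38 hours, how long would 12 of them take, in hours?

Total work is 4·38 = 152 painter-hours.
With 12 painters: 152/12 = 38/3 hours.

38/3 hours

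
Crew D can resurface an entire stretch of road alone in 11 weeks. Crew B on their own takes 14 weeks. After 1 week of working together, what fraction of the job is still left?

129/154

Combined rate: 1/11 + 1/14 = (14 + 11)/154 = 25/154 per week.
In 1 week they complete 1·25/154 = 25/154 of the job.
So 129/154 remains.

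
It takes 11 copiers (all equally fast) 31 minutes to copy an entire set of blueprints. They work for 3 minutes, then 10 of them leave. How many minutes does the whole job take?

One copier does 1/341 of the job per minute.
After 3 minutes with 11 copiers, 3/31 is done (28/31 left).
With 1 copier the rate is 1/341, so the rest takes 28/31 ÷ 1/341 = 308 minutes.
Total = 3 + 308 = 311 minutes.

311 minutes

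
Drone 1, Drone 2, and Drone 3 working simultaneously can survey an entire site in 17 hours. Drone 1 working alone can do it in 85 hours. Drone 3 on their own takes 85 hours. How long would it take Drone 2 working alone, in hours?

85/3 hours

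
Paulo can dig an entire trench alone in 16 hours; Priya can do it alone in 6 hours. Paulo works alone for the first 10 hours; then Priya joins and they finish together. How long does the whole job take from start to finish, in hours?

128/11 hours

In 10 hours Paulo does 10/16 = 5/8 of the job, leaving 3/8.
Paulo and Priya together work at 11/48 per hour, so finishing takes 3/8 ÷ 11/48 = 18/11 hours.
Total time = 10 + 18/11 = 128/11 hours.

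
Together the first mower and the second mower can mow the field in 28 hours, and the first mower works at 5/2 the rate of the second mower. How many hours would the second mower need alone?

98 hours

Let the second mower's rate be r; then the first mower's rate is (5/2)r, so together (5/2 + 1)r = (7/2)r = 1/28.
Thus r = 1/98 per hour.
The second mower alone: 98 hours; the first mower alone: 196/5 hours.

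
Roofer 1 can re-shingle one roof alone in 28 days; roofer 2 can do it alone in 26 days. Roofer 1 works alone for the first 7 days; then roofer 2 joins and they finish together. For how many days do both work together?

In 7 days roofer 1 does 7/28 = 1/4 of the job, leaving 3/4.
Roofer 1 and roofer 2 together work at 27/364 per day, so finishing takes 3/4 ÷ 27/364 = 91/9 days.

91/9 days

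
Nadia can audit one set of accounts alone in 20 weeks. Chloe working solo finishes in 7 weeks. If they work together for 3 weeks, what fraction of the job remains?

59/140

Combined rate: 1/20 + 1/7 = (7 + 20)/140 = 27/140 per week.
In 3 weeks they complete 3·27/140 = 81/140 of the job.
So 59/140 remains.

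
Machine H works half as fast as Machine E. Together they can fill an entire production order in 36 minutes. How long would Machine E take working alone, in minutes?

54 minutes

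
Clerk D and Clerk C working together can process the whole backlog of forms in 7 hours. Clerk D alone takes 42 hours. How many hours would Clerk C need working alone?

42/5 hours

Combined rate is 1/7 per hour.
Known contribution: 1/42 per hour.
So Clerk C's rate is 1/7 − 1/42 = 5/42, meaning 42/5 hours alone.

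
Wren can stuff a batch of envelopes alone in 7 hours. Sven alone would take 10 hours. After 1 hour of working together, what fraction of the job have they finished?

Combined rate: 1/7 + 1/10 = (10 + 7)/70 = 17/70 per hour.
In 1 hour they complete 1·17/70 = 17/70 of the job.

17/70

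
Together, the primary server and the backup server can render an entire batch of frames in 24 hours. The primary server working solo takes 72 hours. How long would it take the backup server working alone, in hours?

Combined rate is 1/24 per hour.
Known contribution: 1/72 per hour.
So the backup server's rate is 1/24 − 1/72 = 1/36, meaning 36 hours alone.

36 hours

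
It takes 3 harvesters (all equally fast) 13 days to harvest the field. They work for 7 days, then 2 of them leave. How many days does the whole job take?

25 days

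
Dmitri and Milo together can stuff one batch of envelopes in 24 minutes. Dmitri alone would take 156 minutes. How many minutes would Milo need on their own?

312/11 minutes

Combined rate is 1/24 per minute.
Known contribution: 1/156 per minute.
So Milo's rate is 1/24 − 1/156 = 11/312, meaning 312/11 minutes alone.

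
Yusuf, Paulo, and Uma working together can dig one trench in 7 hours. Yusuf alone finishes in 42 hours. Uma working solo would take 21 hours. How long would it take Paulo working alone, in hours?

14 hours

Combined rate is 1/7 per hour.
Known contribution: 1/42 + 1/21 = (1 + 2)/42 = 3/42 = 1/14 per hour.
So Paulo's rate is 1/7 − 1/14 = 1/14, meaning 14 hours alone.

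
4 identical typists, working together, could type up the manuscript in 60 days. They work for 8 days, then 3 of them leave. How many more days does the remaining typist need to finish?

One typist does 1/240 of the job per day.
After 8 days with 4 typists, 2/15 is done (13/15 left).
With 1 typist the rate is 1/240, so the rest takes 13/15 ÷ 1/240 = 208 days.

208 days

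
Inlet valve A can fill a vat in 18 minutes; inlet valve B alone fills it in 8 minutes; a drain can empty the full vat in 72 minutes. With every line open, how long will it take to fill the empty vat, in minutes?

Net rate = 1/18 + 1/8 − 1/72 = (4 + 9 − 1)/72 = 12/72 = 1/6 per minute.
Filling time = 1 ÷ (1/6) = 6 minutes.

6 minutes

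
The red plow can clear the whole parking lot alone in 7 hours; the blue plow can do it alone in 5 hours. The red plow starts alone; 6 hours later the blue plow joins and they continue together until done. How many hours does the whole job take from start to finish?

In 6 hours the red plow does 6/7 of the job, leaving 1/7.
The red plow and the blue plow together work at 12/35 per hour, so finishing takes 1/7 ÷ 12/35 = 5/12 hours.
Total time = 6 + 5/12 = 77/12 hours.

77/12 hours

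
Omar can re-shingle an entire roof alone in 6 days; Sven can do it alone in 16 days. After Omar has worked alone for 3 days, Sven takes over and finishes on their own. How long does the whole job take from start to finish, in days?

11 days

In 3 days Omar does 3/6 = 1/2 of the job, leaving 1/2.
Sven works at 1/16 per day, so finishing takes 1/2 ÷ 1/16 = 8 days.
Total time = 3 + 8 = 11 days.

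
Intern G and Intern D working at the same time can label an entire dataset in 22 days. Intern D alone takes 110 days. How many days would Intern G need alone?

Combined rate is 1/22 per day.
Known contribution: 1/110 per day.
So Intern G's rate is 1/22 − 1/110 = 2/55, meaning 55/2 days alone.

55/2 days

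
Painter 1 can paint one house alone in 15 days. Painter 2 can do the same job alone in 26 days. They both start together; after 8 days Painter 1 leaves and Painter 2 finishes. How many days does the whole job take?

182/15 days

In the first 8 days the combined rate is 41/390, so 164/195 of the job is done, leaving 31/195.
After Painter 1 leaves the rate is 1/26 per day; the remaining 31/195 takes 62/15 days.
Total = 8 + 62/15 = 182/15 days.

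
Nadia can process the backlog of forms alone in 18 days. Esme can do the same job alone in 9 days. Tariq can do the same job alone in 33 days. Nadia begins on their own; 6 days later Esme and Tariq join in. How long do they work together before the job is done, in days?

44/13 days

In the first 6 days Nadia alone does 6/18 = 1/3 of the job, leaving 2/3.
Once everyone is working, combined rate: 1/18 + 1/9 + 1/33 = (11 + 22 + 6)/198 = 39/198 = 13/66 per day.
Remaining 2/3 at 13/66 per day takes 44/13 days.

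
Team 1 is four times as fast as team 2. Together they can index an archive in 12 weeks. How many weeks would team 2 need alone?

Let team 2's rate be r; then team 1's rate is 4r, so together (4 + 1)r = 5r = 1/12.
Thus r = 1/60 per week.
Team 2 alone: 60 weeks; team 1 alone: 15 weeks.

60 weeks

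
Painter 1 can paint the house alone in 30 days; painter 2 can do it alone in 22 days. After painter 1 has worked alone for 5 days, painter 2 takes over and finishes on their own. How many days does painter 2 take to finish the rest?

55/3 days

In 5 days painter 1 does 5/30 = 1/6 of the job, leaving 5/6.
Painter 2 works at 1/22 per day, so finishing takes 5/6 ÷ 1/22 = 55/3 days.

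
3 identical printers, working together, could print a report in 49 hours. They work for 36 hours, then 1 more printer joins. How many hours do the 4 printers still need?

39/4 hours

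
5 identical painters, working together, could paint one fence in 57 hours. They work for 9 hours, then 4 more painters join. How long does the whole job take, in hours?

One painter does 1/285 of the job per hour.
After 9 hours with 5 painters, 3/19 is done (16/19 left).
With 9 painters the rate is 9/285 = 3/95, so the rest takes 16/19 ÷ 3/95 = 80/3 hours.
Total = 9 + 80/3 = 107/3 hours.

107/3 hours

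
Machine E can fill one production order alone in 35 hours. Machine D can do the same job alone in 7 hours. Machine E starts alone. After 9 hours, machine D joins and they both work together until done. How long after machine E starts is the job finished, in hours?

40/3 hours

In the first 9 hours machine E alone does 9/35 of the job, leaving 26/35.
Once everyone is working, combined rate: 1/35 + 1/7 = (1 + 5)/35 = 6/35 per hour.
Remaining 26/35 at 6/35 per hour takes 13/3 hours.
Total from the start = 9 + 13/3 = 40/3 hours.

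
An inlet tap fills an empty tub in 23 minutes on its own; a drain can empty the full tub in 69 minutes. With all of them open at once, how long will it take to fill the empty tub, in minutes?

69/2 minutes

Net rate = 1/23 − 1/69 = (3 − 1)/69 = 2/69 per minute.
Filling time = 1 ÷ (2/69) = 69/2 minutes.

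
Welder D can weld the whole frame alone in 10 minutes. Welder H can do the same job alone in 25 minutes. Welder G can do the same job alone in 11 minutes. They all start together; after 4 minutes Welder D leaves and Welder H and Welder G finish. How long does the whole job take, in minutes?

In the first 4 minutes the combined rate is 127/550, so 254/275 of the job is done, leaving 21/275.
After Welder D leaves the rate is 36/275 per minute; the remaining 21/275 takes 7/12 minutes.
Total = 4 + 7/12 = 55/12 minutes.

55/12 minutes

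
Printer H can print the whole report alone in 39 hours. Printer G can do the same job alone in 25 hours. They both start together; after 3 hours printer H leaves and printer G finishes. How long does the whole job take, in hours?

300/13 hours

In the first 3 hours the combined rate is 64/975, so 64/325 of the job is done, leaving 261/325.
After printer H leaves the rate is 1/25 per hour; the remaining 261/325 takes 261/13 hours.
Total = 3 + 261/13 = 300/13 hours.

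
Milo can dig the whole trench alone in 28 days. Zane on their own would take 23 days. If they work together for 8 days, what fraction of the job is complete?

102/161

Combined rate: 1/28 + 1/23 = (23 + 28)/644 = 51/644 per day.
In 8 days they complete 8·51/644 = 102/161 of the job.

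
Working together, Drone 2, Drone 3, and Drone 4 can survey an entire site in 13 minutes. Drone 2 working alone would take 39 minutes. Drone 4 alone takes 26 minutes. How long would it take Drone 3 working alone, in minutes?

Combined rate is 1/13 per minute.
Known contribution: 1/39 + 1/26 = (2 + 3)/78 = 5/78 per minute.
So Drone 3's rate is 1/13 − 5/78 = 1/78, meaning 78 minutes alone.

78 minutes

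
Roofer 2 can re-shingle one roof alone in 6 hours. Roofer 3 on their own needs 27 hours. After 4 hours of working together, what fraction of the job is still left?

5/27

Combined rate: 1/6 + 1/27 = (9 + 2)/54 = 11/54 per hour.
In 4 hours they complete 4·11/54 = 22/27 of the job.
So 5/27 remains.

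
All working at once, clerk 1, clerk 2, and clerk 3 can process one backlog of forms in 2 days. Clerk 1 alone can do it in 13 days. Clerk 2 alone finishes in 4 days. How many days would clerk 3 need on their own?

52/9 days

Combined rate is 1/2 per day.
Known contribution: 1/13 + 1/4 = (4 + 13)/52 = 17/52 per day.
So clerk 3's rate is 1/2 − 17/52 = 9/52, meaning 52/9 days alone.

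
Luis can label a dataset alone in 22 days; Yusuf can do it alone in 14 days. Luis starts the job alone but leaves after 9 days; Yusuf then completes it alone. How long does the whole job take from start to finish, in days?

190/11 days

In 9 days Luis does 9/22 of the job, leaving 13/22.
Yusuf works at 1/14 per day, so finishing takes 13/22 ÷ 1/14 = 91/11 days.
Total time = 9 + 91/11 = 190/11 days.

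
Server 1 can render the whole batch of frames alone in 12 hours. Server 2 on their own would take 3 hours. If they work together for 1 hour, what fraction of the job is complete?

Combined rate: 1/12 + 1/3 = (1 + 4)/12 = 5/12 per hour.
In 1 hour they complete 1·5/12 = 5/12 of the job.

5/12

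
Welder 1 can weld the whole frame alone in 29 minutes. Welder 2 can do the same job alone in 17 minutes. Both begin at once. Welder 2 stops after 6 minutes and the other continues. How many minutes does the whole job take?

319/17 minutes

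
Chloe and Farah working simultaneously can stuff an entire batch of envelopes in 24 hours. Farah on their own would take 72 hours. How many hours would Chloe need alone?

36 hours

Combined rate is 1/24 per hour.
Known contribution: 1/72 per hour.
So Chloe's rate is 1/24 − 1/72 = 1/36, meaning 36 hours alone.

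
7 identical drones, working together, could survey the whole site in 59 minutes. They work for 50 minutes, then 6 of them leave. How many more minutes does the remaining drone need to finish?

63 minutes

One drone does 1/413 of the job per minute.
After 50 minutes with 7 drones, 50/59 is done (9/59 left).
With 1 drone the rate is 1/413, so the rest takes 9/59 ÷ 1/413 = 63 minutes.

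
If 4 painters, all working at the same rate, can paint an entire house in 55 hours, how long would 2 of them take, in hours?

Total work is 4·55 = 220 painter-hours.
With 2 painters: 220/2 = 110 hours.

110 hours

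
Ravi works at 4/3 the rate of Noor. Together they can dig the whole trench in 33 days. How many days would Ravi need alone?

231/4 days

Let Noor's rate be r; then Ravi's rate is (4/3)r, so together (4/3 + 1)r = (7/3)r = 1/33.
Thus r = 1/77 per day.
Noor alone: 77 days; Ravi alone: 231/4 days.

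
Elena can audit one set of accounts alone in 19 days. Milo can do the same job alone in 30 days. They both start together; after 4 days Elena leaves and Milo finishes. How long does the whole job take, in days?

450/19 days

In the first 4 days the combined rate is 49/570, so 98/285 of the job is done, leaving 187/285.
After Elena leaves the rate is 1/30 per day; the remaining 187/285 takes 374/19 days.
Total = 4 + 374/19 = 450/19 days.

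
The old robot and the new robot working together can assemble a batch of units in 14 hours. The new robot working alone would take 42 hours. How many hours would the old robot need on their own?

21 hours

Combined rate is 1/14 per hour.
Known contribution: 1/42 per hour.
So the old robot's rate is 1/14 − 1/42 = 1/21, meaning 21 hours alone.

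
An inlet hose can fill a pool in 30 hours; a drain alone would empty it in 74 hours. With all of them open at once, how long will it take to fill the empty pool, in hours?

Net rate = 1/30 − 1/74 = (37 − 15)/1110 = 22/1110 = 11/555 per hour.
Filling time = 1 ÷ (11/555) = 555/11 hours.

555/11 hours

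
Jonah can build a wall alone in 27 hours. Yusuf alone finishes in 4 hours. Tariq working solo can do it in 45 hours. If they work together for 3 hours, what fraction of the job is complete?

167/180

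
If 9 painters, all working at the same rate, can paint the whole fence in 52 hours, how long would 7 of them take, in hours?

468/7 hours

Total work is 9·52 = 468 painter-hours.
With 7 painters: 468/7 hours.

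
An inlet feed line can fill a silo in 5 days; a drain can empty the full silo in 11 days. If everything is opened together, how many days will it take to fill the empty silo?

55/6 days

Net rate = 1/5 − 1/11 = (11 − 5)/55 = 6/55 per day.
Filling time = 1 ÷ (6/55) = 55/6 days.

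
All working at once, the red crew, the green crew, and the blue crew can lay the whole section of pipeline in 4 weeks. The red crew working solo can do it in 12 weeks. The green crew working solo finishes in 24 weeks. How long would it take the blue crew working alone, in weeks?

Combined rate is 1/4 per week.
Known contribution: 1/12 + 1/24 = (2 + 1)/24 = 3/24 = 1/8 per week.
So the blue crew's rate is 1/4 − 1/8 = 1/8, meaning 8 weeks alone.

8 weeks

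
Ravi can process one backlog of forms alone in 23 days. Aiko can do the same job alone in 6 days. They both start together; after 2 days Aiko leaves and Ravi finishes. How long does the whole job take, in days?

In the first 2 days the combined rate is 29/138, so 29/69 of the job is done, leaving 40/69.
After Aiko leaves the rate is 1/23 per day; the remaining 40/69 takes 40/3 days.
Total = 2 + 40/3 = 46/3 days.

46/3 days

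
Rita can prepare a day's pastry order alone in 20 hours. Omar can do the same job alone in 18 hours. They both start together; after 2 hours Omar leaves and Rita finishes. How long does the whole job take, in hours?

In the first 2 hours the combined rate is 19/180, so 19/90 of the job is done, leaving 71/90.
After Omar leaves the rate is 1/20 per hour; the remaining 71/90 takes 142/9 hours.
Total = 2 + 142/9 = 160/9 hours.

160/9 hours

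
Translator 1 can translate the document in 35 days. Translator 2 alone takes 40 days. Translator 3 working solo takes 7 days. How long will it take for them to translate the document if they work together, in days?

56/11 days

Combined rate: 1/35 + 1/40 + 1/7 = (8 + 7 + 40)/280 = 55/280 = 11/56 per day.
Time = 1 ÷ (11/56) = 56/11 days.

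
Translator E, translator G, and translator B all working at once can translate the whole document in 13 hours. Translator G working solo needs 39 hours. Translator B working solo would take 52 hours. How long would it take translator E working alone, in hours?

156/5 hours

Combined rate is 1/13 per hour.
Known contribution: 1/39 + 1/52 = (4 + 3)/156 = 7/156 per hour.
So translator E's rate is 1/13 − 7/156 = 5/156, meaning 156/5 hours alone.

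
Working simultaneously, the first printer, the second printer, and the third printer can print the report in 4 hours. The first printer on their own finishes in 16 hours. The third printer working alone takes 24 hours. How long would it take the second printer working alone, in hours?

48/7 hours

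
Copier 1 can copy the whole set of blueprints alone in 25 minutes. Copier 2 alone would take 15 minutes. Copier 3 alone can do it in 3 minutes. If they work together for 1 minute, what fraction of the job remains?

14/25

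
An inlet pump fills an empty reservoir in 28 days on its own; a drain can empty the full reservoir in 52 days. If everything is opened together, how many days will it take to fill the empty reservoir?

Net rate = 1/28 − 1/52 = (13 − 7)/364 = 6/364 = 3/182 per day.
Filling time = 1 ÷ (3/182) = 182/3 days.

182/3 days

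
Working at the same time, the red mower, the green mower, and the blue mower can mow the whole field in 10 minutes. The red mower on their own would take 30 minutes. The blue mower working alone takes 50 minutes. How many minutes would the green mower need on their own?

150/7 minutes

Combined rate is 1/10 per minute.
Known contribution: 1/30 + 1/50 = (5 + 3)/150 = 8/150 = 4/75 per minute.
So the green mower's rate is 1/10 − 4/75 = 7/150, meaning 150/7 minutes alone.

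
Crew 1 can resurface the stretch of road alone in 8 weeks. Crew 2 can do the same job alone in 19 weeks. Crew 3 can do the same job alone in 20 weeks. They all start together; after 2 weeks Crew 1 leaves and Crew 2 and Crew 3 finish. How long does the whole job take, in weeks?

95/13 weeks

In the first 2 weeks the combined rate is 173/760, so 173/380 of the job is done, leaving 207/380.
After Crew 1 leaves the rate is 39/380 per week; the remaining 207/380 takes 69/13 weeks.
Total = 2 + 69/13 = 95/13 weeks.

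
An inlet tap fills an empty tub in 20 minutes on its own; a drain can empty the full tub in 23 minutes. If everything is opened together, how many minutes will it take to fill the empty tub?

Net rate = 1/20 − 1/23 = (23 − 20)/460 = 3/460 per minute.
Filling time = 1 ÷ (3/460) = 460/3 minutes.

460/3 minutes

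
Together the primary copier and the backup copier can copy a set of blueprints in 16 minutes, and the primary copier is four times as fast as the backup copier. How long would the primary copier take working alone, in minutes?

Let the backup copier's rate be r; then the primary copier's rate is 4r, so together (4 + 1)r = 5r = 1/16.
Thus r = 1/80 per minute.
The backup copier alone: 80 minutes; the primary copier alone: 20 minutes.

20 minutes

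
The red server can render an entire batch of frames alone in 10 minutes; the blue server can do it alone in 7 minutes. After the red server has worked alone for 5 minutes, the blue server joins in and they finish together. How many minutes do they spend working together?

35/17 minutes

In 5 minutes the red server does 5/10 = 1/2 of the job, leaving 1/2.
The red server and the blue server together work at 17/70 per minute, so finishing takes 1/2 ÷ 17/70 = 35/17 minutes.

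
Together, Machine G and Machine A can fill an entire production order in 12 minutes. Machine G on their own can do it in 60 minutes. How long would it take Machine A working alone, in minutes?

Combined rate is 1/12 per minute.
Known contribution: 1/60 per minute.
So Machine A's rate is 1/12 − 1/60 = 1/15, meaning 15 minutes alone.

15 minutes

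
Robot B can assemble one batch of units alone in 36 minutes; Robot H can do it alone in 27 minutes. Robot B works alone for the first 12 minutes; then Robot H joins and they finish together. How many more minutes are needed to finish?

72/7 minutes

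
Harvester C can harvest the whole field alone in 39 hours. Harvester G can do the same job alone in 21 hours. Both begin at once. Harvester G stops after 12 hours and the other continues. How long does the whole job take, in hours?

117/7 hours

In the first 12 hours the combined rate is 20/273, so 80/91 of the job is done, leaving 11/91.
After harvester G leaves the rate is 1/39 per hour; the remaining 11/91 takes 33/7 hours.
Total = 12 + 33/7 = 117/7 hours.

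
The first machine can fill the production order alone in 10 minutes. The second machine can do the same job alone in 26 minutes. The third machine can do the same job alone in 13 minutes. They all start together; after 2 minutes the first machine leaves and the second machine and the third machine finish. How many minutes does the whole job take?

104/15 minutes

In the first 2 minutes the combined rate is 14/65, so 28/65 of the job is done, leaving 37/65.
After the first machine leaves the rate is 3/26 per minute; the remaining 37/65 takes 74/15 minutes.
Total = 2 + 74/15 = 104/15 minutes.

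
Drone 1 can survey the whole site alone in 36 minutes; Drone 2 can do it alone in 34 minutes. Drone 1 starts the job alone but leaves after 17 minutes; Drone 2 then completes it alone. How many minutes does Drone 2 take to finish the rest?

In 17 minutes Drone 1 does 17/36 of the job, leaving 19/36.
Drone 2 works at 1/34 per minute, so finishing takes 19/36 ÷ 1/34 = 323/18 minutes.

323/18 minutes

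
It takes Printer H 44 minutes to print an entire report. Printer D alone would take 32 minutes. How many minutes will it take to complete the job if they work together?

With two workers the combined time is the product over the sum: 44·32/(44+32) = 1408/76 = 352/19 minutes.

352/19 minutes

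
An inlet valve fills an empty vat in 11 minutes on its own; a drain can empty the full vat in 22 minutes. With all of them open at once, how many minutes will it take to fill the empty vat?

22 minutes

Net rate = 1/11 − 1/22 = (2 − 1)/22 = 1/22 per minute.
Filling time = 1 ÷ (1/22) = 22 minutes.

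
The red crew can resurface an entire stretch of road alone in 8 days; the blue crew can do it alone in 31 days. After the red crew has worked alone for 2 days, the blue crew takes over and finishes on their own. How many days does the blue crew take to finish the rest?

In 2 days the red crew does 2/8 = 1/4 of the job, leaving 3/4.
The blue crew works at 1/31 per day, so finishing takes 3/4 ÷ 1/31 = 93/4 days.

93/4 days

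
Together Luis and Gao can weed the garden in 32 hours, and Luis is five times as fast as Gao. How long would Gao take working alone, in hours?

192 hours

Let Gao's rate be r; then Luis's rate is 5r, so together (5 + 1)r = 6r = 1/32.
Thus r = 1/192 per hour.
Gao alone: 192 hours; Luis alone: 192/5 hours.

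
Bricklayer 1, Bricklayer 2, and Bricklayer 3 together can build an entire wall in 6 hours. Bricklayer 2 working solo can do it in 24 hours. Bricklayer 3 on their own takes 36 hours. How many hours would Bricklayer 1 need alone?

Combined rate is 1/6 per hour.
Known contribution: 1/24 + 1/36 = (3 + 2)/72 = 5/72 per hour.
So Bricklayer 1's rate is 1/6 − 5/72 = 7/72, meaning 72/7 hours alone.

72/7 hours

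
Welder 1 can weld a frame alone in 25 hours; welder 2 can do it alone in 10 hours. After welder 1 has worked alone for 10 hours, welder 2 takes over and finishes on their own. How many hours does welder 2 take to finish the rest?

6 hours

In 10 hours welder 1 does 10/25 = 2/5 of the job, leaving 3/5.
Welder 2 works at 1/10 per hour, so finishing takes 3/5 ÷ 1/10 = 6 hours.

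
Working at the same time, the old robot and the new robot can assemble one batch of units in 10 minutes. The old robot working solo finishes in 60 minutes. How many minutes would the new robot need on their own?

12 minutes

Combined rate is 1/10 per minute.
Known contribution: 1/60 per minute.
So the new robot's rate is 1/10 − 1/60 = 1/12, meaning 12 minutes alone.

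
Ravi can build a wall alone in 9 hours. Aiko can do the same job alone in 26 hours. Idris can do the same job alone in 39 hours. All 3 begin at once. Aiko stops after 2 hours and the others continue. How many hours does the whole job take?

In the first 2 hours the combined rate is 41/234, so 41/117 of the job is done, leaving 76/117.
After Aiko leaves the rate is 16/117 per hour; the remaining 76/117 takes 19/4 hours.
Total = 2 + 19/4 = 27/4 hours.

27/4 hours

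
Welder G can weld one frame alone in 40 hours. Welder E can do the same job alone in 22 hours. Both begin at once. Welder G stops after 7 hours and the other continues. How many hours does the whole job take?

In the first 7 hours the combined rate is 31/440, so 217/440 of the job is done, leaving 223/440.
After welder G leaves the rate is 1/22 per hour; the remaining 223/440 takes 223/20 hours.
Total = 7 + 223/20 = 363/20 hours.

363/20 hours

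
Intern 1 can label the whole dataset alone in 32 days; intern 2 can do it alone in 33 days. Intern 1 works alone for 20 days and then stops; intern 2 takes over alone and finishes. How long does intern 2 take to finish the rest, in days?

99/8 days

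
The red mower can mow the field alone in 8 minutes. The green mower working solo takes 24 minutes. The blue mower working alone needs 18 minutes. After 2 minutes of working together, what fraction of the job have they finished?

Combined rate: 1/8 + 1/24 + 1/18 = (9 + 3 + 4)/72 = 16/72 = 2/9 per minute.
In 2 minutes they complete 2·2/9 = 4/9 of the job.

4/9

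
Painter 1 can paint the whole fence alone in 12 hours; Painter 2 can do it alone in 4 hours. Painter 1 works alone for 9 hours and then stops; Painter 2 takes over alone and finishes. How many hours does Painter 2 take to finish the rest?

In 9 hours Painter 1 does 9/12 = 3/4 of the job, leaving 1/4.
Painter 2 works at 1/4 per hour, so finishing takes 1/4 ÷ 1/4 = 1 hour.

1 hour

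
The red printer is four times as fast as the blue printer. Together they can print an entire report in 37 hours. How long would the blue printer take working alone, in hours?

Let the blue printer's rate be r; then the red printer's rate is 4r, so together (4 + 1)r = 5r = 1/37.
Thus r = 1/185 per hour.
The blue printer alone: 185 hours; the red printer alone: 185/4 hours.

185 hours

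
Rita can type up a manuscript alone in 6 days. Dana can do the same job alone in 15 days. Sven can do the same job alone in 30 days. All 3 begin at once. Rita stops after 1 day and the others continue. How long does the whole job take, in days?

25/3 days

In the first 1 day the combined rate is 4/15, so 4/15 of the job is done, leaving 11/15.
After Rita leaves the rate is 1/10 per day; the remaining 11/15 takes 22/3 days.
Total = 1 + 22/3 = 25/3 days.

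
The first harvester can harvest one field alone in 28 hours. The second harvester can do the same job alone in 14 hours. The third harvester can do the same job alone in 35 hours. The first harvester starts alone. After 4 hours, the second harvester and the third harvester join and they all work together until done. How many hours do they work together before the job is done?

120/19 hours

In the first 4 hours the first harvester alone does 4/28 = 1/7 of the job, leaving 6/7.
Once everyone is working, combined rate: 1/28 + 1/14 + 1/35 = (5 + 10 + 4)/140 = 19/140 per hour.
Remaining 6/7 at 19/140 per hour takes 120/19 hours.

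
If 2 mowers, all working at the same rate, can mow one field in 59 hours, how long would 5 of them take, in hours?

118/5 hours

Total work is 2·59 = 118 mower-hours.
With 5 mowers: 118/5 hours.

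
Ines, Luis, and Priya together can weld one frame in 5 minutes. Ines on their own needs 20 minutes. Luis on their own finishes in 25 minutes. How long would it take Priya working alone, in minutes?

100/11 minutes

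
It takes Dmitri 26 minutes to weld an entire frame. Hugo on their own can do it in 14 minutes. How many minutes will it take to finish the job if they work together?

91/10 minutes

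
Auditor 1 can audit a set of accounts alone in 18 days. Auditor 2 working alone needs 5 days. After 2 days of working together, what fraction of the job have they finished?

23/45

Combined rate: 1/18 + 1/5 = (5 + 18)/90 = 23/90 per day.
In 2 days they complete 2·23/90 = 23/45 of the job.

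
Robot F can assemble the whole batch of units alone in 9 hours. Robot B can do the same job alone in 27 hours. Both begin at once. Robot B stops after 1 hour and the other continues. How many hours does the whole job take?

26/3 hours

In the first 1 hour the combined rate is 4/27, so 4/27 of the job is done, leaving 23/27.
After robot B leaves the rate is 1/9 per hour; the remaining 23/27 takes 23/3 hours.
Total = 1 + 23/3 = 26/3 hours.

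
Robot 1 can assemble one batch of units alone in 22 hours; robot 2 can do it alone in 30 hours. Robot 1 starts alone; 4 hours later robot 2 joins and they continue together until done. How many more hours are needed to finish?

135/13 hours

In 4 hours robot 1 does 4/22 = 2/11 of the job, leaving 9/11.
Robot 1 and robot 2 together work at 13/165 per hour, so finishing takes 9/11 ÷ 13/165 = 135/13 hours.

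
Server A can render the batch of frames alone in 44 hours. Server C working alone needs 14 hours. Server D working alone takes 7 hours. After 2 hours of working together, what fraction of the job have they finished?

Combined rate: 1/44 + 1/14 + 1/7 = (7 + 22 + 44)/308 = 73/308 per hour.
In 2 hours they complete 2·73/308 = 73/154 of the job.

73/154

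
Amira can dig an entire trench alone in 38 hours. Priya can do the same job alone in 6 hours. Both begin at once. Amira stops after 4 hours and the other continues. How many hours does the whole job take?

102/19 hours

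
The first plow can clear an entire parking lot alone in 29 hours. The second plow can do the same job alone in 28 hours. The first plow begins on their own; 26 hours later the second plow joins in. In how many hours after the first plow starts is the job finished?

522/19 hours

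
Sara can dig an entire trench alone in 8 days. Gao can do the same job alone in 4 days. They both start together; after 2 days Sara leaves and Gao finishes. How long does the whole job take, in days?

3 days

In the first 2 days the combined rate is 3/8, so 3/4 of the job is done, leaving 1/4.
After Sara leaves the rate is 1/4 per day; the remaining 1/4 takes 1 day.
Total = 2 + 1 = 3 days.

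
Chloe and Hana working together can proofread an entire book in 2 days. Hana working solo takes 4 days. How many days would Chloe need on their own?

4 days

Combined rate is 1/2 per day.
Known contribution: 1/4 per day.
So Chloe's rate is 1/2 − 1/4 = 1/4, meaning 4 days alone.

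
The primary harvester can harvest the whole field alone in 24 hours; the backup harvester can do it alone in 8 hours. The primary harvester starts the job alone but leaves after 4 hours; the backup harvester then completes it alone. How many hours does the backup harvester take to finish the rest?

20/3 hours

In 4 hours the primary harvester does 4/24 = 1/6 of the job, leaving 5/6.
The backup harvester works at 1/8 per hour, so finishing takes 5/6 ÷ 1/8 = 20/3 hours.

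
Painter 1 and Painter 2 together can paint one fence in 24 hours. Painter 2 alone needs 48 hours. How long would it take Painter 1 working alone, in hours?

48 hours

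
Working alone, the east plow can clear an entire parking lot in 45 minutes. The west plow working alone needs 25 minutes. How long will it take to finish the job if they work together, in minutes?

225/14 minutes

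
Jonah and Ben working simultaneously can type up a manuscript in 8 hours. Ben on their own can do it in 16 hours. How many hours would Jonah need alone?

Combined rate is 1/8 per hour.
Known contribution: 1/16 per hour.
So Jonah's rate is 1/8 − 1/16 = 1/16, meaning 16 hours alone.

16 hours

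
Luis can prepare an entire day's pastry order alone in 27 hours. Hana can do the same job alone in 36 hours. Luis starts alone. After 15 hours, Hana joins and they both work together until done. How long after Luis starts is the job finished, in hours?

153/7 hours

In the first 15 hours Luis alone does 15/27 = 5/9 of the job, leaving 4/9.
Once everyone is working, combined rate: 1/27 + 1/36 = (4 + 3)/108 = 7/108 per hour.
Remaining 4/9 at 7/108 per hour takes 48/7 hours.
Total from the start = 15 + 48/7 = 153/7 hours.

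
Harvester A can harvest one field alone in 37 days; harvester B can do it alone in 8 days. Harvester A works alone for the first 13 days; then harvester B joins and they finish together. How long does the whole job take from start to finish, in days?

259/15 days

In 13 days harvester A does 13/37 of the job, leaving 24/37.
Harvester A and harvester B together work at 45/296 per day, so finishing takes 24/37 ÷ 45/296 = 64/15 days.
Total time = 13 + 64/15 = 259/15 days.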